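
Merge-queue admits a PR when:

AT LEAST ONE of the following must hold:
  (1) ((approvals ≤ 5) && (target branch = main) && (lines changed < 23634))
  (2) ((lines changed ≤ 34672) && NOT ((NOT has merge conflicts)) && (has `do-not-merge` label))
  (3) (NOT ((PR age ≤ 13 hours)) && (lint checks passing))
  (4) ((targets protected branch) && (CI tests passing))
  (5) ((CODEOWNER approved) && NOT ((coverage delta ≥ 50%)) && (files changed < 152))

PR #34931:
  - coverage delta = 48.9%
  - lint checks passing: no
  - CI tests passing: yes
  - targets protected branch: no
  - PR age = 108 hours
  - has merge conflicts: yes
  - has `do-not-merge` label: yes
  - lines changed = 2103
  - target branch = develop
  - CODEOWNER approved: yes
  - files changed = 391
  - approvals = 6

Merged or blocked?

Atomic conditions:
  approvals ≤ 5: 6 ≤ 5 is false
  target branch = main: develop == main is false
  lines changed < 23634: 2103 < 23634 is true
  lines changed ≤ 34672: 2103 ≤ 34672 is true
  NOT has merge conflicts: yes → false
  has `do-not-merge` label: yes → true
  PR age ≤ 13 hours: 108 ≤ 13 is false
  lint checks passing: no → false
  targets protected branch: no → false
  CI tests passing: yes → true
  CODEOWNER approved: yes → true
  coverage delta ≥ 50%: 48.9 ≥ 50 is false
  files changed < 152: 391 < 152 is false
Combine:
[1] false AND false AND true = false
[2.2] NOT false = true
[2] true AND true AND true = true
[3.1] NOT false = true
[3] true AND false = false
[4] false AND true = false
[5.2] NOT false = true
[5] true AND true AND false = false
[root] false OR true OR false OR false OR false = true
Overall: true → merged

Merged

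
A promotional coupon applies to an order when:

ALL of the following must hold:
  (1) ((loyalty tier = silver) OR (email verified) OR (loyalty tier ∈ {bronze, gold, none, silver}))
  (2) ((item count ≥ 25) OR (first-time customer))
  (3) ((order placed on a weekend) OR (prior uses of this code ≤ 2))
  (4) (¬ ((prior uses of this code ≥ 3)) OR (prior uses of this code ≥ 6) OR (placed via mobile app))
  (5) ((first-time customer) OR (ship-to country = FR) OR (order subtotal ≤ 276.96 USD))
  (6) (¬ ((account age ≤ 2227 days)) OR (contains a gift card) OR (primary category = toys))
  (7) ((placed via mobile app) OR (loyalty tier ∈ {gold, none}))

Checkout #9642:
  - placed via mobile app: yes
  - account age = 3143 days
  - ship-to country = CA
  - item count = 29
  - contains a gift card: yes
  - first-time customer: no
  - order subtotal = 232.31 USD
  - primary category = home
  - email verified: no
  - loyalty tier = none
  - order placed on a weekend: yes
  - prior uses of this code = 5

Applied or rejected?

Atomic conditions:
  loyalty tier = silver: none == silver is false
  email verified: no → false
  loyalty tier ∈ {bronze, gold, none, silver}: none is in the set → true
  item count ≥ 25: 29 ≥ 25 is true
  first-time customer: no → false
  order placed on a weekend: yes → true
  prior uses of this code ≤ 2: 5 ≤ 2 is false
  prior uses of this code ≥ 3: 5 ≥ 3 is true
  prior uses of this code ≥ 6: 5 ≥ 6 is false
  placed via mobile app: yes → true
  ship-to country = FR: CA == FR is false
  order subtotal ≤ 276.96 USD: 232.31 ≤ 276.96 is true
  account age ≤ 2227 days: 3143 ≤ 2227 is false
  contains a gift card: yes → true
  primary category = toys: home == toys is false
  loyalty tier ∈ {gold, none}: none is in the set → true
Combine:
[1] false OR false OR true = true
[2] true OR false = true
[3] true OR false = true
[4.1] NOT true = false
[4] false OR false OR true = true
[5] false OR false OR true = true
[6.1] NOT false = true
[6] true OR true OR false = true
[7] true OR true = true
[root] true AND true AND true AND true AND true AND true AND true = true
Overall: true → applied

Applied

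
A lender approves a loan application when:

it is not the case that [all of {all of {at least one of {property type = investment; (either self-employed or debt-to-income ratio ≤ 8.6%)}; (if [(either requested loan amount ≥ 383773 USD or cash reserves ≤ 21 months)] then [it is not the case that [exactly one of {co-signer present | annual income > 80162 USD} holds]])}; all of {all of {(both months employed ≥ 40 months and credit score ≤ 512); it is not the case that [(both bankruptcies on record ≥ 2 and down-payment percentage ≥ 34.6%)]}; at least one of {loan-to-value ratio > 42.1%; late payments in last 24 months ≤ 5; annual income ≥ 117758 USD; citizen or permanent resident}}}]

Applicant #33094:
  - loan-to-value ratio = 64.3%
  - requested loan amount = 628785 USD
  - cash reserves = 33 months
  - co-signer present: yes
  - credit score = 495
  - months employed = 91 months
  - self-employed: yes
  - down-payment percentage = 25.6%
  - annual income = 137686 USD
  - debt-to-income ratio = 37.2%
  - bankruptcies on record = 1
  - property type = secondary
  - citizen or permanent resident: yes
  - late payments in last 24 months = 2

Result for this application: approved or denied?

Denied

Atomic conditions:
  property type = investment: secondary == investment is false
  self-employed: yes → true
  debt-to-income ratio ≤ 8.6%: 37.2 ≤ 8.6 is false
  requested loan amount ≥ 383773 USD: 628785 ≥ 383773 is true
  cash reserves ≤ 21 months: 33 ≤ 21 is false
  co-signer present: yes → true
  annual income > 80162 USD: 137686 > 80162 is true
  months employed ≥ 40 months: 91 ≥ 40 is true
  credit score ≤ 512: 495 ≤ 512 is true
  bankruptcies on record ≥ 2: 1 ≥ 2 is false
  down-payment percentage ≥ 34.6%: 25.6 ≥ 34.6 is false
  loan-to-value ratio > 42.1%: 64.3 > 42.1 is true
  late payments in last 24 months ≤ 5: 2 ≤ 5 is true
  annual income ≥ 117758 USD: 137686 ≥ 117758 is true
  citizen or permanent resident: yes → true
Combine:
[1.1.1.2] true OR false = true
[1.1.1] false OR true = true
[1.1.2.1] true OR false = true
[1.1.2.2.1] exactly-one(true, true) = false
[1.1.2.2] NOT false = true
[1.1.2] true → true = true
[1.1] true AND true = true
[1.2.1.1] true AND true = true
[1.2.1.2.1] false AND false = false
[1.2.1.2] NOT false = true
[1.2.1] true AND true = true
[1.2.2] true OR true OR true OR true = true
[1.2] true AND true = true
[1] true AND true = true
[root] NOT true = false
Overall: false → denied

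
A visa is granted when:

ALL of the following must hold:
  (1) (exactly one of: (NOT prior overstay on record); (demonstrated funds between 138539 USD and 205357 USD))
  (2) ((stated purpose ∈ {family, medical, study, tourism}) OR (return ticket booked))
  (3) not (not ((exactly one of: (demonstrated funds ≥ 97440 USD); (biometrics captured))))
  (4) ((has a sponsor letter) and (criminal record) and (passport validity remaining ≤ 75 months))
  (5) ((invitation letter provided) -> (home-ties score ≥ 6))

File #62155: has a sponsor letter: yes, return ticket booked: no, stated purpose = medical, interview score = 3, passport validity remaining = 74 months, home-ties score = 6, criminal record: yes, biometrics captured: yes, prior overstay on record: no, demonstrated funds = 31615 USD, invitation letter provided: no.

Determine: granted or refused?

Granted

Atomic conditions:
  NOT prior overstay on record: no → true
  demonstrated funds between 138539 USD and 205357 USD: 31615 in [138539, 205357] is false
  stated purpose ∈ {family, medical, study, tourism}: medical is in the set → true
  return ticket booked: no → false
  demonstrated funds ≥ 97440 USD: 31615 ≥ 97440 is false
  biometrics captured: yes → true
  has a sponsor letter: yes → true
  criminal record: yes → true
  passport validity remaining ≤ 75 months: 74 ≤ 75 is true
  invitation letter provided: no → false
  home-ties score ≥ 6: 6 ≥ 6 is true
Combine:
[1] exactly-one(true, false) = true
[2] true OR false = true
[3.1.1] exactly-one(false, true) = true
[3.1] NOT true = false
[3] NOT false = true
[4] true AND true AND true = true
[5] false → true (antecedent false ⇒ implication holds) = true
[root] true AND true AND true AND true AND true = true
Overall: true → granted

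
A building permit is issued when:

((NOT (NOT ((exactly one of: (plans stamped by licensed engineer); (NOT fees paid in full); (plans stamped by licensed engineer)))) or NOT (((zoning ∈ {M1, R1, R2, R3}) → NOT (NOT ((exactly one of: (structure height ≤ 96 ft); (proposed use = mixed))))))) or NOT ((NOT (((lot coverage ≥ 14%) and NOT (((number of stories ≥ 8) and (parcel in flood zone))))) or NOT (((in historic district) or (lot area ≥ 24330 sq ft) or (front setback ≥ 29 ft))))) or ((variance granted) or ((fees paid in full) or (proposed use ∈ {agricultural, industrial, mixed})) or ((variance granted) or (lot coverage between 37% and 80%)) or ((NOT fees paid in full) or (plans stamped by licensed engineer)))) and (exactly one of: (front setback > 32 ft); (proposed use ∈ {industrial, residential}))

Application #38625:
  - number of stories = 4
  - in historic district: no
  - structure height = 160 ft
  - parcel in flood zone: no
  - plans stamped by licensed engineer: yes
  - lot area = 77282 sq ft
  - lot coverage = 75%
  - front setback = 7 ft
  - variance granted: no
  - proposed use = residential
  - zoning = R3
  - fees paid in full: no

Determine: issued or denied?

Issued

Atomic conditions:
  plans stamped by licensed engineer: yes → true
  NOT fees paid in full: no → true
  zoning ∈ {M1, R1, R2, R3}: R3 is in the set → true
  structure height ≤ 96 ft: 160 ≤ 96 is false
  proposed use = mixed: residential == mixed is false
  lot coverage ≥ 14%: 75 ≥ 14 is true
  number of stories ≥ 8: 4 ≥ 8 is false
  parcel in flood zone: no → false
  in historic district: no → false
  lot area ≥ 24330 sq ft: 77282 ≥ 24330 is true
  front setback ≥ 29 ft: 7 ≥ 29 is false
  variance granted: no → false
  fees paid in full: no → false
  proposed use ∈ {agricultural, industrial, mixed}: residential is not in the set → false
  lot coverage between 37% and 80%: 75 in [37, 80] is true
  front setback > 32 ft: 7 > 32 is false
  proposed use ∈ {industrial, residential}: residential is in the set → true
Combine:
[1.1.1.1.1] exactly-one(true, true, true) = false
[1.1.1.1] NOT false = true
[1.1.1] NOT true = false
[1.1.2.1.2.1.1] exactly-one(false, false) = false
[1.1.2.1.2.1] NOT false = true
[1.1.2.1.2] NOT true = false
[1.1.2.1] true → false = false
[1.1.2] NOT false = true
[1.1] false OR true = true
[1.2.1.1.1.2.1] false AND false = false
[1.2.1.1.1.2] NOT false = true
[1.2.1.1.1] true AND true = true
[1.2.1.1] NOT true = false
[1.2.1.2.1] false OR true OR false = true
[1.2.1.2] NOT true = false
[1.2.1] false OR false = false
[1.2] NOT false = true
[1.3.2] false OR false = false
[1.3.3] false OR true = true
[1.3.4] true OR true = true
[1.3] false OR false OR true OR true = true
[1] true OR true OR true = true
[2] exactly-one(false, true) = true
[root] true AND true = true
Overall: true → issued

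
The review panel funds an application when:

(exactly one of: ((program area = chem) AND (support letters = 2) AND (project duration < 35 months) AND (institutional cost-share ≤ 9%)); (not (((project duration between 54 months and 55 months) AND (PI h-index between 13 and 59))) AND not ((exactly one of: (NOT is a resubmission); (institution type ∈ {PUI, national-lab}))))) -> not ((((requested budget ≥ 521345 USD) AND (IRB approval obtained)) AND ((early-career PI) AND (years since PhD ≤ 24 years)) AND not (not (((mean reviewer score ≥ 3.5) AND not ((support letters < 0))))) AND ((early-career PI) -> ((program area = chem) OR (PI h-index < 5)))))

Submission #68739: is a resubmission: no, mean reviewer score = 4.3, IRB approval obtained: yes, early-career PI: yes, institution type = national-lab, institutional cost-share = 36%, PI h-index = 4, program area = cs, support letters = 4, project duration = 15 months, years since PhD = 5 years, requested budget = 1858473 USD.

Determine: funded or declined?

Declined

Atomic conditions:
  program area = chem: cs == chem is false
  support letters = 2: 4 == 2 is false
  project duration < 35 months: 15 < 35 is true
  institutional cost-share ≤ 9%: 36 ≤ 9 is false
  project duration between 54 months and 55 months: 15 in [54, 55] is false
  PI h-index between 13 and 59: 4 in [13, 59] is false
  NOT is a resubmission: no → true
  institution type ∈ {PUI, national-lab}: national-lab is in the set → true
  requested budget ≥ 521345 USD: 1858473 ≥ 521345 is true
  IRB approval obtained: yes → true
  early-career PI: yes → true
  years since PhD ≤ 24 years: 5 ≤ 24 is true
  mean reviewer score ≥ 3.5: 4.3 ≥ 3.5 is true
  support letters < 0: 4 < 0 is false
  PI h-index < 5: 4 < 5 is true
Combine:
[1.1] false AND false AND true AND false = false
[1.2.1.1] false AND false = false
[1.2.1] NOT false = true
[1.2.2.1] exactly-one(true, true) = false
[1.2.2] NOT false = true
[1.2] true AND true = true
[1] exactly-one(false, true) = true
[2.1.1] true AND true = true
[2.1.2] true AND true = true
[2.1.3.1.1.2] NOT false = true
[2.1.3.1.1] true AND true = true
[2.1.3.1] NOT true = false
[2.1.3] NOT false = true
[2.1.4.2] false OR true = true
[2.1.4] true → true = true
[2.1] true AND true AND true AND true = true
[2] NOT true = false
[root] true → false = false
Overall: false → declined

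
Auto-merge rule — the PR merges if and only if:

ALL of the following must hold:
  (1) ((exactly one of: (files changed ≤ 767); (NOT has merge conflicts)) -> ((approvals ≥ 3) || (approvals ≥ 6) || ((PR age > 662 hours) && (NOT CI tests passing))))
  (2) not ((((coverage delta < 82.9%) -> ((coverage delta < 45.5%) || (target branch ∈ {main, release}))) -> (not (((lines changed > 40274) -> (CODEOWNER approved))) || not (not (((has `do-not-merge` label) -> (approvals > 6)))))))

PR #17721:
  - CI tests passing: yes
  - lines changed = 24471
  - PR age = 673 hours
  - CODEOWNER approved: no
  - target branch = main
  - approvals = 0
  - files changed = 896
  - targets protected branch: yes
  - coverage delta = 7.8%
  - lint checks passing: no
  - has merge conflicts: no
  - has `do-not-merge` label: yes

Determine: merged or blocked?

Atomic conditions:
  files changed ≤ 767: 896 ≤ 767 is false
  NOT has merge conflicts: no → true
  approvals ≥ 3: 0 ≥ 3 is false
  approvals ≥ 6: 0 ≥ 6 is false
  PR age > 662 hours: 673 > 662 is true
  NOT CI tests passing: yes → false
  coverage delta < 82.9%: 7.8 < 82.9 is true
  coverage delta < 45.5%: 7.8 < 45.5 is true
  target branch ∈ {main, release}: main is in the set → true
  lines changed > 40274: 24471 > 40274 is false
  CODEOWNER approved: no → false
  has `do-not-merge` label: yes → true
  approvals > 6: 0 > 6 is false
Combine:
[1.1] exactly-one(false, true) = true
[1.2.3] true AND false = false
[1.2] false OR false OR false = false
[1] true → false = false
[2.1.1.2] true OR true = true
[2.1.1] true → true = true
[2.1.2.1.1] false → false (antecedent false ⇒ implication holds) = true
[2.1.2.1] NOT true = false
[2.1.2.2.1.1] true → false = false
[2.1.2.2.1] NOT false = true
[2.1.2.2] NOT true = false
[2.1.2] false OR false = false
[2.1] true → false = false
[2] NOT false = true
[root] false AND true = false
Overall: false → blocked

Blocked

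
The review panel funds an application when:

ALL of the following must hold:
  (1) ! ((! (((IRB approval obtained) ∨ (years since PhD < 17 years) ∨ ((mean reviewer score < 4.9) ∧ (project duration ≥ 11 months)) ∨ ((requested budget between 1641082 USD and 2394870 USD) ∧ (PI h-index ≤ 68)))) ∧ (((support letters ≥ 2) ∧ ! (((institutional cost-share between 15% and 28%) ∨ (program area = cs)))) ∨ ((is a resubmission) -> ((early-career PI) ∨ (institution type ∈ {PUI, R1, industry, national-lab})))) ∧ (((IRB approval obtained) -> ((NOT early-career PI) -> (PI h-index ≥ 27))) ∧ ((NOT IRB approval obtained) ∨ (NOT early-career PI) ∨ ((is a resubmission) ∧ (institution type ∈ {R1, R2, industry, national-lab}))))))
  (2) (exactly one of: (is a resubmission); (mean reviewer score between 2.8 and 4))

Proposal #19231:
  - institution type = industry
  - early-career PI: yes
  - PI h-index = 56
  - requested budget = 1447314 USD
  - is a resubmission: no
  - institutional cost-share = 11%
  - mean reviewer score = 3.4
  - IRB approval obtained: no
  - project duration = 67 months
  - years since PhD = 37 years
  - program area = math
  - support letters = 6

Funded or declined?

Funded

Atomic conditions:
  IRB approval obtained: no → false
  years since PhD < 17 years: 37 < 17 is false
  mean reviewer score < 4.9: 3.4 < 4.9 is true
  project duration ≥ 11 months: 67 ≥ 11 is true
  requested budget between 1641082 USD and 2394870 USD: 1447314 in [1641082, 2394870] is false
  PI h-index ≤ 68: 56 ≤ 68 is true
  support letters ≥ 2: 6 ≥ 2 is true
  institutional cost-share between 15% and 28%: 11 in [15, 28] is false
  program area = cs: math == cs is false
  is a resubmission: no → false
  early-career PI: yes → true
  institution type ∈ {PUI, R1, industry, national-lab}: industry is in the set → true
  NOT early-career PI: yes → false
  PI h-index ≥ 27: 56 ≥ 27 is true
  NOT IRB approval obtained: no → true
  institution type ∈ {R1, R2, industry, national-lab}: industry is in the set → true
  mean reviewer score between 2.8 and 4: 3.4 in [2.8, 4] is true
Combine:
[1.1.1.1.3] true AND true = true
[1.1.1.1.4] false AND true = false
[1.1.1.1] false OR false OR true OR false = true
[1.1.1] NOT true = false
[1.1.2.1.2.1] false OR false = false
[1.1.2.1.2] NOT false = true
[1.1.2.1] true AND true = true
[1.1.2.2.2] true OR true = true
[1.1.2.2] false → true (antecedent false ⇒ implication holds) = true
[1.1.2] true OR true = true
[1.1.3.1.2] false → true (antecedent false ⇒ implication holds) = true
[1.1.3.1] false → true (antecedent false ⇒ implication holds) = true
[1.1.3.2.3] false AND true = false
[1.1.3.2] true OR false OR false = true
[1.1.3] true AND true = true
[1.1] false AND true AND true = false
[1] NOT false = true
[2] exactly-one(false, true) = true
[root] true AND true = true
Overall: true → funded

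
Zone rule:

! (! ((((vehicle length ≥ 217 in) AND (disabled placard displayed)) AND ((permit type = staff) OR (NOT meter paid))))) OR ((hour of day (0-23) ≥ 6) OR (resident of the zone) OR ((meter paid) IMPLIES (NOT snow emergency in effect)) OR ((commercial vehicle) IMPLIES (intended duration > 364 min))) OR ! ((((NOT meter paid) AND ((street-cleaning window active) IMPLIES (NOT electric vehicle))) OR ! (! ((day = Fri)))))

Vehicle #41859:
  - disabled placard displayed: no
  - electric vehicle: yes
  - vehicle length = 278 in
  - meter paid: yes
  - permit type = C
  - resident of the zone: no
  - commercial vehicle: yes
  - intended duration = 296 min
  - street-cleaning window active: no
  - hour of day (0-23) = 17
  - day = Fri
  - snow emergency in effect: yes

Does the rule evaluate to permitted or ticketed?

Atomic conditions:
  vehicle length ≥ 217 in: 278 ≥ 217 is true
  disabled placard displayed: no → false
  permit type = staff: C == staff is false
  NOT meter paid: yes → false
  hour of day (0-23) ≥ 6: 17 ≥ 6 is true
  resident of the zone: no → false
  meter paid: yes → true
  NOT snow emergency in effect: yes → false
  commercial vehicle: yes → true
  intended duration > 364 min: 296 > 364 is false
  street-cleaning window active: no → false
  NOT electric vehicle: yes → false
  day = Fri: Fri == Fri is true
Combine:
[1.1.1.1] true AND false = false
[1.1.1.2] false OR false = false
[1.1.1] false AND false = false
[1.1] NOT false = true
[1] NOT true = false
[2.3] true → false = false
[2.4] true → false = false
[2] true OR false OR false OR false = true
[3.1.1.2] false → false (antecedent false ⇒ implication holds) = true
[3.1.1] false AND true = false
[3.1.2.1] NOT true = false
[3.1.2] NOT false = true
[3.1] false OR true = true
[3] NOT true = false
[root] false OR true OR false = true
Overall: true → permitted

Permitted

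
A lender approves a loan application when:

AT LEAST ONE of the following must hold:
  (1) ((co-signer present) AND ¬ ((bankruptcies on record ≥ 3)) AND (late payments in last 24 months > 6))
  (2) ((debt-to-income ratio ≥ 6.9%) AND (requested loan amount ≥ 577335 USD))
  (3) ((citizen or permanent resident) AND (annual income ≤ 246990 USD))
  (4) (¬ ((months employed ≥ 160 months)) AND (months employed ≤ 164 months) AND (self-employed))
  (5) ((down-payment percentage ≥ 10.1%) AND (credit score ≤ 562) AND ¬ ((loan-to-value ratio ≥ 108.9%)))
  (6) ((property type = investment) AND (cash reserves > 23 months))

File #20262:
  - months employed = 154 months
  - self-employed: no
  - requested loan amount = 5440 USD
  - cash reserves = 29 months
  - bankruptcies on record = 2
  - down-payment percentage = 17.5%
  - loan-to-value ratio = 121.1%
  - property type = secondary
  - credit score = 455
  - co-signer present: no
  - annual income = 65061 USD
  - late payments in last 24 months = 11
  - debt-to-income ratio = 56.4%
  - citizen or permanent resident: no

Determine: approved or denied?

Atomic conditions:
  co-signer present: no → false
  bankruptcies on record ≥ 3: 2 ≥ 3 is false
  late payments in last 24 months > 6: 11 > 6 is true
  debt-to-income ratio ≥ 6.9%: 56.4 ≥ 6.9 is true
  requested loan amount ≥ 577335 USD: 5440 ≥ 577335 is false
  citizen or permanent resident: no → false
  annual income ≤ 246990 USD: 65061 ≤ 246990 is true
  months employed ≥ 160 months: 154 ≥ 160 is false
  months employed ≤ 164 months: 154 ≤ 164 is true
  self-employed: no → false
  down-payment percentage ≥ 10.1%: 17.5 ≥ 10.1 is true
  credit score ≤ 562: 455 ≤ 562 is true
  loan-to-value ratio ≥ 108.9%: 121.1 ≥ 108.9 is true
  property type = investment: secondary == investment is false
  cash reserves > 23 months: 29 > 23 is true
Combine:
[1.2] NOT false = true
[1] false AND true AND true = false
[2] true AND false = false
[3] false AND true = false
[4.1] NOT false = true
[4] true AND true AND false = false
[5.3] NOT true = false
[5] true AND true AND false = false
[6] false AND true = false
[root] false OR false OR false OR false OR false OR false = false
Overall: false → denied

Denied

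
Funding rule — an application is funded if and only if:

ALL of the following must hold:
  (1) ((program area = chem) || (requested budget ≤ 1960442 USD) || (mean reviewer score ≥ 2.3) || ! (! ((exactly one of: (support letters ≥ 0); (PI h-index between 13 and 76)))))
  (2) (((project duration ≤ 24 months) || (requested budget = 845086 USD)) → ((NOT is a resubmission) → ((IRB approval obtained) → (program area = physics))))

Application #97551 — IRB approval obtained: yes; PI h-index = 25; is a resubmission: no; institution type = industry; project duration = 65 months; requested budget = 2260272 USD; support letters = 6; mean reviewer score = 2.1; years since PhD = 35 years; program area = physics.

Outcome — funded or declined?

Declined

Atomic conditions:
  program area = chem: physics == chem is false
  requested budget ≤ 1960442 USD: 2260272 ≤ 1960442 is false
  mean reviewer score ≥ 2.3: 2.1 ≥ 2.3 is false
  support letters ≥ 0: 6 ≥ 0 is true
  PI h-index between 13 and 76: 25 in [13, 76] is true
  project duration ≤ 24 months: 65 ≤ 24 is false
  requested budget = 845086 USD: 2260272 == 845086 is false
  NOT is a resubmission: no → true
  IRB approval obtained: yes → true
  program area = physics: physics == physics is true
Combine:
[1.4.1.1] exactly-one(true, true) = false
[1.4.1] NOT false = true
[1.4] NOT true = false
[1] false OR false OR false OR false = false
[2.1] false OR false = false
[2.2.2] true → true = true
[2.2] true → true = true
[2] false → true (antecedent false ⇒ implication holds) = true
[root] false AND true = false
Overall: false → declined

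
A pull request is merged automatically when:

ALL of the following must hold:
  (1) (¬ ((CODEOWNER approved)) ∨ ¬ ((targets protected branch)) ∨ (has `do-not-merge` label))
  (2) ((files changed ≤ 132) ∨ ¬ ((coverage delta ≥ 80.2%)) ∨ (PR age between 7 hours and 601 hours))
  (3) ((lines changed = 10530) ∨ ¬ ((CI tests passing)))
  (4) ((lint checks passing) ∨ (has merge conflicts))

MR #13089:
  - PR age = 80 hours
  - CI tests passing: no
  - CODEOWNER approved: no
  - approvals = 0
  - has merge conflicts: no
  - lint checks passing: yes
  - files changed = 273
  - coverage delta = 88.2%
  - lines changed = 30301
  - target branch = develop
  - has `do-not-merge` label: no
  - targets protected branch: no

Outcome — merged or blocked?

Merged

Atomic conditions:
  CODEOWNER approved: no → false
  targets protected branch: no → false
  has `do-not-merge` label: no → false
  files changed ≤ 132: 273 ≤ 132 is false
  coverage delta ≥ 80.2%: 88.2 ≥ 80.2 is true
  PR age between 7 hours and 601 hours: 80 in [7, 601] is true
  lines changed = 10530: 30301 == 10530 is false
  CI tests passing: no → false
  lint checks passing: yes → true
  has merge conflicts: no → false
Combine:
[1.1] NOT false = true
[1.2] NOT false = true
[1] true OR true OR false = true
[2.2] NOT true = false
[2] false OR false OR true = true
[3.2] NOT false = true
[3] false OR true = true
[4] true OR false = true
[root] true AND true AND true AND true = true
Overall: true → merged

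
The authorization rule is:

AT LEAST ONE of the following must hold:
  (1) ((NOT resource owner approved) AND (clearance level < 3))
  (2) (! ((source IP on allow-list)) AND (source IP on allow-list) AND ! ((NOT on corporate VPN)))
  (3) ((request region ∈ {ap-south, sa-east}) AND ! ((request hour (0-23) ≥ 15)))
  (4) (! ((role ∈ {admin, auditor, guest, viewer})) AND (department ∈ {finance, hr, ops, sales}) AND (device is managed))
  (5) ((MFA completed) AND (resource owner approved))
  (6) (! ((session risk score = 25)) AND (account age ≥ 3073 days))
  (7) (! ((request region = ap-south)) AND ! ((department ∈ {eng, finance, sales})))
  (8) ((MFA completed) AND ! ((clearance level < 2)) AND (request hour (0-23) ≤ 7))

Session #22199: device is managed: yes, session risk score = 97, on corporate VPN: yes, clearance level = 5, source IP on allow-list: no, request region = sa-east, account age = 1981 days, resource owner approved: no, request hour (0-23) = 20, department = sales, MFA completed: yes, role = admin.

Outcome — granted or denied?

Atomic conditions:
  NOT resource owner approved: no → true
  clearance level < 3: 5 < 3 is false
  source IP on allow-list: no → false
  NOT on corporate VPN: yes → false
  request region ∈ {ap-south, sa-east}: sa-east is in the set → true
  request hour (0-23) ≥ 15: 20 ≥ 15 is true
  role ∈ {admin, auditor, guest, viewer}: admin is in the set → true
  department ∈ {finance, hr, ops, sales}: sales is in the set → true
  device is managed: yes → true
  MFA completed: yes → true
  resource owner approved: no → false
  session risk score = 25: 97 == 25 is false
  account age ≥ 3073 days: 1981 ≥ 3073 is false
  request region = ap-south: sa-east == ap-south is false
  department ∈ {eng, finance, sales}: sales is in the set → true
  clearance level < 2: 5 < 2 is false
  request hour (0-23) ≤ 7: 20 ≤ 7 is false
Combine:
[1] true AND false = false
[2.1] NOT false = true
[2.3] NOT false = true
[2] true AND false AND true = false
[3.2] NOT true = false
[3] true AND false = false
[4.1] NOT true = false
[4] false AND true AND true = false
[5] true AND false = false
[6.1] NOT false = true
[6] true AND false = false
[7.1] NOT false = true
[7.2] NOT true = false
[7] true AND false = false
[8.2] NOT false = true
[8] true AND true AND false = false
[root] false OR false OR false OR false OR false OR false OR false OR false = false
Overall: false → denied

Denied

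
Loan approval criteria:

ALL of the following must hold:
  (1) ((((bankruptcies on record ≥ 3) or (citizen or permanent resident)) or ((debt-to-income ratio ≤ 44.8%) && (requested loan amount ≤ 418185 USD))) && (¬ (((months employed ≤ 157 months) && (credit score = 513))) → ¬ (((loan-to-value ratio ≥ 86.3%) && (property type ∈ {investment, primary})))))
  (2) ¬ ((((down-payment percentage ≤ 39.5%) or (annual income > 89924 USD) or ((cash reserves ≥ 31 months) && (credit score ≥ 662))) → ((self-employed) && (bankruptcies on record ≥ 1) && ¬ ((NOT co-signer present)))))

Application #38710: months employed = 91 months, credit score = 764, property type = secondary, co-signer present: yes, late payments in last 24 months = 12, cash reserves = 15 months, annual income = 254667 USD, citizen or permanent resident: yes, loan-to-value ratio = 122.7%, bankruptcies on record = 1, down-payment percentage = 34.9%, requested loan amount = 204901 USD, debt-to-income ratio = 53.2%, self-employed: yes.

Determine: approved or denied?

Denied

Atomic conditions:
  bankruptcies on record ≥ 3: 1 ≥ 3 is false
  citizen or permanent resident: yes → true
  debt-to-income ratio ≤ 44.8%: 53.2 ≤ 44.8 is false
  requested loan amount ≤ 418185 USD: 204901 ≤ 418185 is true
  months employed ≤ 157 months: 91 ≤ 157 is true
  credit score = 513: 764 == 513 is false
  loan-to-value ratio ≥ 86.3%: 122.7 ≥ 86.3 is true
  property type ∈ {investment, primary}: secondary is not in the set → false
  down-payment percentage ≤ 39.5%: 34.9 ≤ 39.5 is true
  annual income > 89924 USD: 254667 > 89924 is true
  cash reserves ≥ 31 months: 15 ≥ 31 is false
  credit score ≥ 662: 764 ≥ 662 is true
  self-employed: yes → true
  bankruptcies on record ≥ 1: 1 ≥ 1 is true
  NOT co-signer present: yes → false
Combine:
[1.1.1] false OR true = true
[1.1.2] false AND true = false
[1.1] true OR false = true
[1.2.1.1] true AND false = false
[1.2.1] NOT false = true
[1.2.2.1] true AND false = false
[1.2.2] NOT false = true
[1.2] true → true = true
[1] true AND true = true
[2.1.1.3] false AND true = false
[2.1.1] true OR true OR false = true
[2.1.2.3] NOT false = true
[2.1.2] true AND true AND true = true
[2.1] true → true = true
[2] NOT true = false
[root] true AND false = false
Overall: false → denied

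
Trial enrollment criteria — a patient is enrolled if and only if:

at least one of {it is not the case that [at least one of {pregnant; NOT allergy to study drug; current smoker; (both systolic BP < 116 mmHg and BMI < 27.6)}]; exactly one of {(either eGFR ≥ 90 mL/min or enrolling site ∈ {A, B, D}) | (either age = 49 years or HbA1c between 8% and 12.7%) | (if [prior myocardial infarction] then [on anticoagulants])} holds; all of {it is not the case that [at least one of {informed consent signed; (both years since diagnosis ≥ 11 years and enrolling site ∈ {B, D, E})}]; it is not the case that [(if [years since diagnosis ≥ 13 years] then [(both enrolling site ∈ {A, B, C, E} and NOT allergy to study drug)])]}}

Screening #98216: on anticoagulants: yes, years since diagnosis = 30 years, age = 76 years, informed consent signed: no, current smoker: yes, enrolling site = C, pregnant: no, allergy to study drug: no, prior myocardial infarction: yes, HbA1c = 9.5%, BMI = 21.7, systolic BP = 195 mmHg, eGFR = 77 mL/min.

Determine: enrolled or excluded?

Atomic conditions:
  pregnant: no → false
  NOT allergy to study drug: no → true
  current smoker: yes → true
  systolic BP < 116 mmHg: 195 < 116 is false
  BMI < 27.6: 21.7 < 27.6 is true
  eGFR ≥ 90 mL/min: 77 ≥ 90 is false
  enrolling site ∈ {A, B, D}: C is not in the set → false
  age = 49 years: 76 == 49 is false
  HbA1c between 8% and 12.7%: 9.5 in [8, 12.7] is true
  prior myocardial infarction: yes → true
  on anticoagulants: yes → true
  informed consent signed: no → false
  years since diagnosis ≥ 11 years: 30 ≥ 11 is true
  enrolling site ∈ {B, D, E}: C is not in the set → false
  years since diagnosis ≥ 13 years: 30 ≥ 13 is true
  enrolling site ∈ {A, B, C, E}: C is in the set → true
Combine:
[1.1.4] false AND true = false
[1.1] false OR true OR true OR false = true
[1] NOT true = false
[2.1] false OR false = false
[2.2] false OR true = true
[2.3] true → true = true
[2] exactly-one(false, true, true) = false
[3.1.1.2] true AND false = false
[3.1.1] false OR false = false
[3.1] NOT false = true
[3.2.1.2] true AND true = true
[3.2.1] true → true = true
[3.2] NOT true = false
[3] true AND false = false
[root] false OR false OR false = false
Overall: false → excluded

Excluded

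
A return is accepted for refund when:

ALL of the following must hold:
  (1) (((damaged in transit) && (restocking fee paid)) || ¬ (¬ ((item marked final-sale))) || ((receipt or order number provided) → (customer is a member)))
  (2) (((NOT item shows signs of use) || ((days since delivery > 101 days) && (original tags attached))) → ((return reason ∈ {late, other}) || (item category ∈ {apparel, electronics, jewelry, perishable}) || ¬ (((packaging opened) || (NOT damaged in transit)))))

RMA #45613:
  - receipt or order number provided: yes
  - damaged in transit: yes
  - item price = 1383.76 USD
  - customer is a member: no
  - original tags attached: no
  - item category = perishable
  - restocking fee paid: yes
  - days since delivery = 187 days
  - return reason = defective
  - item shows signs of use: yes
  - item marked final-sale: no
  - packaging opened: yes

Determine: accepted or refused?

Atomic conditions:
  damaged in transit: yes → true
  restocking fee paid: yes → true
  item marked final-sale: no → false
  receipt or order number provided: yes → true
  customer is a member: no → false
  NOT item shows signs of use: yes → false
  days since delivery > 101 days: 187 > 101 is true
  original tags attached: no → false
  return reason ∈ {late, other}: defective is not in the set → false
  item category ∈ {apparel, electronics, jewelry, perishable}: perishable is in the set → true
  packaging opened: yes → true
  NOT damaged in transit: yes → false
Combine:
[1.1] true AND true = true
[1.2.1] NOT false = true
[1.2] NOT true = false
[1.3] true → false = false
[1] true OR false OR false = true
[2.1.2] true AND false = false
[2.1] false OR false = false
[2.2.3.1] true OR false = true
[2.2.3] NOT true = false
[2.2] false OR true OR false = true
[2] false → true (antecedent false ⇒ implication holds) = true
[root] true AND true = true
Overall: true → accepted

Accepted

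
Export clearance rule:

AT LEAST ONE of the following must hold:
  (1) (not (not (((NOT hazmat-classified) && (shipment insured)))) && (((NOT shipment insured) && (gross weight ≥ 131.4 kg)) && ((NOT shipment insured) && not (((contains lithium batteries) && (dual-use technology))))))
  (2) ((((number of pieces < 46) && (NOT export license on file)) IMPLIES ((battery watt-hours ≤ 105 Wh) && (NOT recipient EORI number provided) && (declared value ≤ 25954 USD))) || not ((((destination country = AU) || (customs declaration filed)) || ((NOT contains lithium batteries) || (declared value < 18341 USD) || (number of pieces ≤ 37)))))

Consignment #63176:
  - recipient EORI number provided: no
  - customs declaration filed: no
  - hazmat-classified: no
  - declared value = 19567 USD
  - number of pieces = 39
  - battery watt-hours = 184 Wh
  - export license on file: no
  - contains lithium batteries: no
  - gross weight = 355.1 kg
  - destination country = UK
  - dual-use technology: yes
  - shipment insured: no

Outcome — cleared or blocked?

Blocked

Atomic conditions:
  NOT hazmat-classified: no → true
  shipment insured: no → false
  NOT shipment insured: no → true
  gross weight ≥ 131.4 kg: 355.1 ≥ 131.4 is true
  contains lithium batteries: no → false
  dual-use technology: yes → true
  number of pieces < 46: 39 < 46 is true
  NOT export license on file: no → true
  battery watt-hours ≤ 105 Wh: 184 ≤ 105 is false
  NOT recipient EORI number provided: no → true
  declared value ≤ 25954 USD: 19567 ≤ 25954 is true
  destination country = AU: UK == AU is false
  customs declaration filed: no → false
  NOT contains lithium batteries: no → true
  declared value < 18341 USD: 19567 < 18341 is false
  number of pieces ≤ 37: 39 ≤ 37 is false
Combine:
[1.1.1.1] true AND false = false
[1.1.1] NOT false = true
[1.1] NOT true = false
[1.2.1] true AND true = true
[1.2.2.2.1] false AND true = false
[1.2.2.2] NOT false = true
[1.2.2] true AND true = true
[1.2] true AND true = true
[1] false AND true = false
[2.1.1] true AND true = true
[2.1.2] false AND true AND true = false
[2.1] true → false = false
[2.2.1.1] false OR false = false
[2.2.1.2] true OR false OR false = true
[2.2.1] false OR true = true
[2.2] NOT true = false
[2] false OR false = false
[root] false OR false = false
Overall: false → blocked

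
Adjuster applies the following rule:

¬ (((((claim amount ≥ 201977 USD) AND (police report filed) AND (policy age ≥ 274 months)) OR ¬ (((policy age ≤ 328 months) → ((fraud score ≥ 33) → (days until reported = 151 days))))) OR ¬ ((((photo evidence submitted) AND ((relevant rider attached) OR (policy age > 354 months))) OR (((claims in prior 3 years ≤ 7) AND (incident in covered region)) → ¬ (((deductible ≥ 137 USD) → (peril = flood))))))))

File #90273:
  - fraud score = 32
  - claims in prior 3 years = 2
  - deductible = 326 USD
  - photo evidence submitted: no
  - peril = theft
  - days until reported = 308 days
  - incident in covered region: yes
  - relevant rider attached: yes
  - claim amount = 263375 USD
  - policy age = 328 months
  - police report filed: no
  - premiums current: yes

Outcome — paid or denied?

Paid

Atomic conditions:
  claim amount ≥ 201977 USD: 263375 ≥ 201977 is true
  police report filed: no → false
  policy age ≥ 274 months: 328 ≥ 274 is true
  policy age ≤ 328 months: 328 ≤ 328 is true
  fraud score ≥ 33: 32 ≥ 33 is false
  days until reported = 151 days: 308 == 151 is false
  photo evidence submitted: no → false
  relevant rider attached: yes → true
  policy age > 354 months: 328 > 354 is false
  claims in prior 3 years ≤ 7: 2 ≤ 7 is true
  incident in covered region: yes → true
  deductible ≥ 137 USD: 326 ≥ 137 is true
  peril = flood: theft == flood is false
Combine:
[1.1.1] true AND false AND true = false
[1.1.2.1.2] false → false (antecedent false ⇒ implication holds) = true
[1.1.2.1] true → true = true
[1.1.2] NOT true = false
[1.1] false OR false = false
[1.2.1.1.2] true OR false = true
[1.2.1.1] false AND true = false
[1.2.1.2.1] true AND true = true
[1.2.1.2.2.1] true → false = false
[1.2.1.2.2] NOT false = true
[1.2.1.2] true → true = true
[1.2.1] false OR true = true
[1.2] NOT true = false
[1] false OR false = false
[root] NOT false = true
Overall: true → paid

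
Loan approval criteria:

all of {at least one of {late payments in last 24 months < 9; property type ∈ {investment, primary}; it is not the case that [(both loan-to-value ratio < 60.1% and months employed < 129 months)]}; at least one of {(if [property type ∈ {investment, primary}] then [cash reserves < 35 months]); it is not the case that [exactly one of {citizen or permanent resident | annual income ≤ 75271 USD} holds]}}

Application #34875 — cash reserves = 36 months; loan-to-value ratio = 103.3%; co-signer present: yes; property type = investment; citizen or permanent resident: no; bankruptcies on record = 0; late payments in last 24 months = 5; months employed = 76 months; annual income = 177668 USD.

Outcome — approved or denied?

Approved

Atomic conditions:
  late payments in last 24 months < 9: 5 < 9 is true
  property type ∈ {investment, primary}: investment is in the set → true
  loan-to-value ratio < 60.1%: 103.3 < 60.1 is false
  months employed < 129 months: 76 < 129 is true
  cash reserves < 35 months: 36 < 35 is false
  citizen or permanent resident: no → false
  annual income ≤ 75271 USD: 177668 ≤ 75271 is false
Combine:
[1.3.1] false AND true = false
[1.3] NOT false = true
[1] true OR true OR true = true
[2.1] true → false = false
[2.2.1] exactly-one(false, false) = false
[2.2] NOT false = true
[2] false OR true = true
[root] true AND true = true
Overall: true → approved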